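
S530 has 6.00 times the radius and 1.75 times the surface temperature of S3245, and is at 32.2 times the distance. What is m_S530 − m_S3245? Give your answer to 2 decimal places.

L_S530/L_S3245 = (6.00)²(1.75)⁴ = 337.6.
F_S530/F_S3245 = (L_S530/L_S3245)/(d_S530/d_S3245)² = 337.6/1037 = 0.3256.
m_S530 − m_S3245 = −2.5 log₁₀(0.3256) = 1.22.

1.22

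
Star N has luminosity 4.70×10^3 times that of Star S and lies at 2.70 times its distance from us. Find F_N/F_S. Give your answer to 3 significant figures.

645

F = L/(4πd²), so F_N/F_S = (L_N/L_S) / (d_N/d_S)²
= 4.70×10^3 / (2.70)² = 4.70×10^3 / 7.290 = 644.7.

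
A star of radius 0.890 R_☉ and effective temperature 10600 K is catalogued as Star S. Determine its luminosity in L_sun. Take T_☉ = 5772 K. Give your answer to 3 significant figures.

9.01 L_sun

L/L_☉ = (R/R_☉)² (T/T_☉)⁴ = (0.890)² × (10600/5772)⁴
       = 0.7921 × (1.836)⁴ = 0.7921 × 11.37 = 9.009.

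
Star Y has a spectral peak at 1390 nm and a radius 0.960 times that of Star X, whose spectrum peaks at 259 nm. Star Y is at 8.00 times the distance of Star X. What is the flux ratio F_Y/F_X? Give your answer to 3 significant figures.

Wien's law: T_Y/T_X = λ_X/λ_Y = 259/1390 = 0.1863.
L_Y/L_X = (R_Y/R_X)²(T_Y/T_X)⁴ = (0.960)²(0.1863)⁴ = 0.001111.
F_Y/F_X = (L_Y/L_X)/(d_Y/d_X)² = 0.001111/(8.00)² = 1.736×10^-5.

1.74×10^-5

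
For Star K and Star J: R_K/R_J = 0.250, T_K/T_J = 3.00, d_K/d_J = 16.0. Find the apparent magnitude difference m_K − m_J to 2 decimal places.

L_K/L_J = (0.250)²(3.00)⁴ = 5.062.
F_K/F_J = (L_K/L_J)/(d_K/d_J)² = 5.062/256.0 = 0.01978.
m_K − m_J = −2.5 log₁₀(0.01978) = 4.26.

4.26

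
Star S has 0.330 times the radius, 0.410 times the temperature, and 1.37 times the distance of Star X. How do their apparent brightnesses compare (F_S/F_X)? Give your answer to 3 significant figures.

0.00164

L_S/L_X = (R_S/R_X)²(T_S/T_X)⁴ = (0.330)² × (0.410)⁴ = 0.003077.
F_S/F_X = (L_S/L_X)/(d_S/d_X)² = 0.003077 / (1.37)² = 0.001640.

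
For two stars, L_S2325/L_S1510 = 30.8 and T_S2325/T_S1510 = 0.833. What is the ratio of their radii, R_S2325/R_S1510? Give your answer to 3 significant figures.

L ∝ R²T⁴ gives R ∝ √L / T², so
R_S2325/R_S1510 = √(30.8) / (0.833)² = 5.550 / 0.6939 = 7.998.

8.00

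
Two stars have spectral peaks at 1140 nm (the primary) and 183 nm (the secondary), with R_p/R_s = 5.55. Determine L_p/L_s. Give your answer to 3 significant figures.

0.0205

Wien's law gives T ∝ 1/λ_max, so T_p/T_s = λ_s/λ_p = 183/1140 = 0.1605.
Then L ∝ R²T⁴ gives L_p/L_s = (5.55)² × (0.1605)⁴ = 30.80 × 6.640×10^-4 = 0.02045.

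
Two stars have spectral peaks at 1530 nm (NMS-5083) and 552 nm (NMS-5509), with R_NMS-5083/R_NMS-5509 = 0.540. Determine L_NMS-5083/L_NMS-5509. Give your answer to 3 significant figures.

0.00494

Wien's law gives T ∝ 1/λ_max, so T_NMS-5083/T_NMS-5509 = λ_NMS-5509/λ_NMS-5083 = 552/1530 = 0.3608.
Then L ∝ R²T⁴ gives L_NMS-5083/L_NMS-5509 = (0.540)² × (0.3608)⁴ = 0.2916 × 0.01694 = 0.004941.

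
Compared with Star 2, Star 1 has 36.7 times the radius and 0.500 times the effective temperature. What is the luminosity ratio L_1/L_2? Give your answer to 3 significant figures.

From the Stefan–Boltzmann law, L ∝ R²T⁴, so
L_1/L_2 = (R_1/R_2)² (T_1/T_2)⁴ = (36.7)² × (0.500)⁴ = 1347 × 0.06250 = 84.18.

84.2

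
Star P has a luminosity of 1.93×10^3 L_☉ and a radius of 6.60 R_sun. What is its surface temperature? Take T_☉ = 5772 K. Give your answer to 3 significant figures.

T/T_☉ = (L/L_☉)^(1/4) / (R/R_☉)^(1/2)
T = 5772 × (1.93×10^3)^(1/4) / √(6.60) = 5772 × 6.628 / 2.569 = 1.489×10^4 K.

1.49×10^4 K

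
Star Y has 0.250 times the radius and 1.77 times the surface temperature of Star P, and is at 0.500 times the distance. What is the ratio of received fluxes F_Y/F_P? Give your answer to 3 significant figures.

2.45

L_Y/L_P = (R_Y/R_P)²(T_Y/T_P)⁴ = (0.250)² × (1.77)⁴ = 0.6134.
F_Y/F_P = (L_Y/L_P)/(d_Y/d_P)² = 0.6134 / (0.500)² = 2.454.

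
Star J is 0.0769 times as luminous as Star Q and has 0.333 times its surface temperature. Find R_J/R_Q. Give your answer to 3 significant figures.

2.50

L ∝ R²T⁴ gives R ∝ √L / T², so
R_J/R_Q = √(0.0769) / (0.333)² = 0.2773 / 0.1109 = 2.501.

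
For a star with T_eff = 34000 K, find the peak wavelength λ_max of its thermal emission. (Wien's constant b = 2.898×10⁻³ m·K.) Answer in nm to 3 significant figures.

85.2 nm

λ_max = b/T = 2.898×10⁻³ / 34000 = 8.52×10^-8 m = 85.24 nm.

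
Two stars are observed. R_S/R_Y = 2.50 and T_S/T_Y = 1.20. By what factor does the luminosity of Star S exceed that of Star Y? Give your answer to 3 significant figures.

From the Stefan–Boltzmann law, L ∝ R²T⁴, so
L_S/L_Y = (R_S/R_Y)² (T_S/T_Y)⁴ = (2.50)² × (1.20)⁴ = 6.250 × 2.074 = 12.96.

13.0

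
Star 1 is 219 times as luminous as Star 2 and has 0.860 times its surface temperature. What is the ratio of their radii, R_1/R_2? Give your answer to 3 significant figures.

20.0

L ∝ R²T⁴ gives R ∝ √L / T², so
R_1/R_2 = √(219) / (0.860)² = 14.80 / 0.7396 = 20.01.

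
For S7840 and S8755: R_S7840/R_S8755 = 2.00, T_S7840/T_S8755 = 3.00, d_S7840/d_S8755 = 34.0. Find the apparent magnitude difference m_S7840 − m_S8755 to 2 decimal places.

1.38

L_S7840/L_S8755 = (2.00)²(3.00)⁴ = 324.0.
F_S7840/F_S8755 = (L_S7840/L_S8755)/(d_S7840/d_S8755)² = 324.0/1156 = 0.2803.
m_S7840 − m_S8755 = −2.5 log₁₀(0.2803) = 1.38.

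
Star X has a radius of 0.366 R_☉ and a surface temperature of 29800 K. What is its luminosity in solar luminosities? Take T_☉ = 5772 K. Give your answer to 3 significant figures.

L/L_☉ = (R/R_☉)² (T/T_☉)⁴ = (0.366)² × (29800/5772)⁴
       = 0.1340 × (5.163)⁴ = 0.1340 × 710.5 = 95.17.

95.2 solar luminosities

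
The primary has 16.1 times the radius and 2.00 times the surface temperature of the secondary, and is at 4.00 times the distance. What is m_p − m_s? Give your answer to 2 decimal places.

-6.03

L_p/L_s = (16.1)²(2.00)⁴ = 4147.
F_p/F_s = (L_p/L_s)/(d_p/d_s)² = 4147/16.00 = 259.2.
m_p − m_s = −2.5 log₁₀(259.2) = -6.03.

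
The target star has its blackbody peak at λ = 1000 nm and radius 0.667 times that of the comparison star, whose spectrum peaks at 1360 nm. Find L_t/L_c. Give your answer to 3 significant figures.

Wien's law gives T ∝ 1/λ_max, so T_t/T_c = λ_c/λ_t = 1360/1000 = 1.360.
Then L ∝ R²T⁴ gives L_t/L_c = (0.667)² × (1.360)⁴ = 0.4449 × 3.421 = 1.522.

1.52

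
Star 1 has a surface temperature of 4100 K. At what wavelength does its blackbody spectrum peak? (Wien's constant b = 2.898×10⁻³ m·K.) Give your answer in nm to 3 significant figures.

707 nm

λ_max = b/T = 2.898×10⁻³ / 4100 = 7.07×10^-7 m = 706.8 nm.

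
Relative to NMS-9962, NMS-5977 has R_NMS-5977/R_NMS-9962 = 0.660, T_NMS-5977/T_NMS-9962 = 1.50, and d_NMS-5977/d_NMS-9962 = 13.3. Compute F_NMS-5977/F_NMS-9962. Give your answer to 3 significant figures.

0.0125

L_NMS-5977/L_NMS-9962 = (R_NMS-5977/R_NMS-9962)²(T_NMS-5977/T_NMS-9962)⁴ = (0.660)² × (1.50)⁴ = 2.205.
F_NMS-5977/F_NMS-9962 = (L_NMS-5977/L_NMS-9962)/(d_NMS-5977/d_NMS-9962)² = 2.205 / (13.3)² = 0.01247.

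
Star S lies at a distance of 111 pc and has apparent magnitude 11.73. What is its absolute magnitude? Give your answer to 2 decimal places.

M = m − 5 log₁₀(d/10 pc) = 11.73 − 5 log₁₀(111/10)
  = 11.73 − 5 × 1.045 = 11.73 − 5.23 = 6.50.

6.50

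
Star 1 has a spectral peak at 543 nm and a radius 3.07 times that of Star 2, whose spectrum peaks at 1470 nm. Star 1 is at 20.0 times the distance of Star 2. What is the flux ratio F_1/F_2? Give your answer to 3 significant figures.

1.27

Wien's law: T_1/T_2 = λ_2/λ_1 = 1470/543 = 2.707.
L_1/L_2 = (R_1/R_2)²(T_1/T_2)⁴ = (3.07)²(2.707)⁴ = 506.2.
F_1/F_2 = (L_1/L_2)/(d_1/d_2)² = 506.2/(20.0)² = 1.266.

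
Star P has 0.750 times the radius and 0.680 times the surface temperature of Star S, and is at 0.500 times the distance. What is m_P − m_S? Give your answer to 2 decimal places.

0.79

L_P/L_S = (0.750)²(0.680)⁴ = 0.1203.
F_P/F_S = (L_P/L_S)/(d_P/d_S)² = 0.1203/0.2500 = 0.4811.
m_P − m_S = −2.5 log₁₀(0.4811) = 0.79.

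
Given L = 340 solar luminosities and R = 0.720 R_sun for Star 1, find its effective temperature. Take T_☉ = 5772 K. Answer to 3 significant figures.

T/T_☉ = (L/L_☉)^(1/4) / (R/R_☉)^(1/2)
T = 5772 × (340)^(1/4) / √(0.720) = 5772 × 4.294 / 0.8485 = 2.921×10^4 K.

2.92×10^4 K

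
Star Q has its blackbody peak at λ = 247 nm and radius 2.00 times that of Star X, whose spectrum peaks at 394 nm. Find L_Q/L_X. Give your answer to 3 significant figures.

25.9

Wien's law gives T ∝ 1/λ_max, so T_Q/T_X = λ_X/λ_Q = 394/247 = 1.595.
Then L ∝ R²T⁴ gives L_Q/L_X = (2.00)² × (1.595)⁴ = 4.000 × 6.474 = 25.90.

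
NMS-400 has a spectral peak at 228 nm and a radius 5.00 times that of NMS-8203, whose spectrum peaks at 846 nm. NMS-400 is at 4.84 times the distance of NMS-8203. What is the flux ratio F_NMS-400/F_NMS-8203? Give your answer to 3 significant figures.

202

Wien's law: T_NMS-400/T_NMS-8203 = λ_NMS-8203/λ_NMS-400 = 846/228 = 3.711.
L_NMS-400/L_NMS-8203 = (R_NMS-400/R_NMS-8203)²(T_NMS-400/T_NMS-8203)⁴ = (5.00)²(3.711)⁴ = 4739.
F_NMS-400/F_NMS-8203 = (L_NMS-400/L_NMS-8203)/(d_NMS-400/d_NMS-8203)² = 4739/(4.84)² = 202.3.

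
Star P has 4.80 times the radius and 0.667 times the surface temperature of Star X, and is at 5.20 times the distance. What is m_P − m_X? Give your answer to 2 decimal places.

1.93

L_P/L_X = (4.80)²(0.667)⁴ = 4.560.
F_P/F_X = (L_P/L_X)/(d_P/d_X)² = 4.560/27.04 = 0.1686.
m_P − m_X = −2.5 log₁₀(0.1686) = 1.93.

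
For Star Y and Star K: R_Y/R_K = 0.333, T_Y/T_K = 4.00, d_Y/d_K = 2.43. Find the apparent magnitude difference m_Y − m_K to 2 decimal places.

L_Y/L_K = (0.333)²(4.00)⁴ = 28.39.
F_Y/F_K = (L_Y/L_K)/(d_Y/d_K)² = 28.39/5.905 = 4.807.
m_Y − m_K = −2.5 log₁₀(4.807) = -1.70.

-1.70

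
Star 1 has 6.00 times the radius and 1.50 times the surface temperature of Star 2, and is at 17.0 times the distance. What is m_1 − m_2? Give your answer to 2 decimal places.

L_1/L_2 = (6.00)²(1.50)⁴ = 182.2.
F_1/F_2 = (L_1/L_2)/(d_1/d_2)² = 182.2/289.0 = 0.6306.
m_1 − m_2 = −2.5 log₁₀(0.6306) = 0.50.

0.50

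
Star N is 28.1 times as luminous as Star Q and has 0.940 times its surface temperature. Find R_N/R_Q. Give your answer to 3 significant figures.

6.00

L ∝ R²T⁴ gives R ∝ √L / T², so
R_N/R_Q = √(28.1) / (0.940)² = 5.301 / 0.8836 = 5.999.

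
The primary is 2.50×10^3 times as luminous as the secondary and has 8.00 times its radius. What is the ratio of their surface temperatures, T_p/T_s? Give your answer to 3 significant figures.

L ∝ R²T⁴ gives T ∝ (L/R²)^(1/4), so
T_p/T_s = (2.50×10^3 / 8.00²)^(1/4) = (39.06)^(1/4) = 2.500.

2.50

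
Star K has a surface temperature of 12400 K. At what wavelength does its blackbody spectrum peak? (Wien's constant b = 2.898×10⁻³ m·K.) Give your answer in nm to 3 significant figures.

λ_max = b/T = 2.898×10⁻³ / 12400 = 2.34×10^-7 m = 233.7 nm.

234 nm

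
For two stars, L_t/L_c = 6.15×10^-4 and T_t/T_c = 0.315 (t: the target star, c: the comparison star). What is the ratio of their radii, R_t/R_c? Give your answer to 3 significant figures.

L ∝ R²T⁴ gives R ∝ √L / T², so
R_t/R_c = √(6.15×10^-4) / (0.315)² = 0.02480 / 0.09923 = 0.2499.

0.250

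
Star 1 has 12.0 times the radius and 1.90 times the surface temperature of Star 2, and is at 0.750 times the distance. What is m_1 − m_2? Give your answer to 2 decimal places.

-8.81

L_1/L_2 = (12.0)²(1.90)⁴ = 1877.
F_1/F_2 = (L_1/L_2)/(d_1/d_2)² = 1877/0.5625 = 3336.
m_1 − m_2 = −2.5 log₁₀(3336) = -8.81.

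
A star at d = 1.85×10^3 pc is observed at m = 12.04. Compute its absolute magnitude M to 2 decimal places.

0.70

M = m − 5 log₁₀(d/10 pc) = 12.04 − 5 log₁₀(1.85×10^3/10)
  = 12.04 − 5 × 2.267 = 12.04 − 11.34 = 0.70.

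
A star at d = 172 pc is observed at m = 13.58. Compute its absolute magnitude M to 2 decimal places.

M = m − 5 log₁₀(d/10 pc) = 13.58 − 5 log₁₀(172/10)
  = 13.58 − 5 × 1.236 = 13.58 − 6.18 = 7.40.

7.40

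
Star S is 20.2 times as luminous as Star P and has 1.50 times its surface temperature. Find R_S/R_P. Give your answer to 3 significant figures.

2.00

L ∝ R²T⁴ gives R ∝ √L / T², so
R_S/R_P = √(20.2) / (1.50)² = 4.494 / 2.250 = 1.998.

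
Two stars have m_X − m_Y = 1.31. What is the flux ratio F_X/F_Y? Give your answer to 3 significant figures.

0.299

F_X/F_Y = 10^(−(m_X − m_Y)/2.5) = 10^(-1.31/2.5) = 10^-0.524 = 0.2992.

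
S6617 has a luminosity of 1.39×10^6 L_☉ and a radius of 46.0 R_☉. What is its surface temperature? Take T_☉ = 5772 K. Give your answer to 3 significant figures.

T/T_☉ = (L/L_☉)^(1/4) / (R/R_☉)^(1/2)
T = 5772 × (1.39×10^6)^(1/4) / √(46.0) = 5772 × 34.34 / 6.782 = 2.922×10^4 K.

2.92×10^4 K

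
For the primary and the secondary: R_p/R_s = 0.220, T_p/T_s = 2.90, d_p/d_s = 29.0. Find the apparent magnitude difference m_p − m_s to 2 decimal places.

5.98

L_p/L_s = (0.220)²(2.90)⁴ = 3.423.
F_p/F_s = (L_p/L_s)/(d_p/d_s)² = 3.423/841.0 = 0.004070.
m_p − m_s = −2.5 log₁₀(0.004070) = 5.98.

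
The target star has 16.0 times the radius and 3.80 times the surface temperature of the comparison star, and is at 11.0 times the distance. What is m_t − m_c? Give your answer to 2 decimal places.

L_t/L_c = (16.0)²(3.80)⁴ = 5.338×10^4.
F_t/F_c = (L_t/L_c)/(d_t/d_c)² = 5.338×10^4/121.0 = 441.2.
m_t − m_c = −2.5 log₁₀(441.2) = -6.61.

-6.61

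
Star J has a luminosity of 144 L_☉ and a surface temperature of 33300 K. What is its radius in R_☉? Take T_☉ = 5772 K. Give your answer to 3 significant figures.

0.361 R_☉

R/R_☉ = √(L/L_☉) / (T/T_☉)² = √(144) / (5.769)²
       = 12.00 / 33.28 = 0.3605.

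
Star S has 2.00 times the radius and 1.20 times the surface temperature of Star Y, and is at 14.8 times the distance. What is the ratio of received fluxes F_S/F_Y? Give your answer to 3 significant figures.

L_S/L_Y = (R_S/R_Y)²(T_S/T_Y)⁴ = (2.00)² × (1.20)⁴ = 8.294.
F_S/F_Y = (L_S/L_Y)/(d_S/d_Y)² = 8.294 / (14.8)² = 0.03787.

0.0379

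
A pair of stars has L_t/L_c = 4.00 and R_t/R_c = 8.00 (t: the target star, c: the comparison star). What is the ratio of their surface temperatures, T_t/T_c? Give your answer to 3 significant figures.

0.500

L ∝ R²T⁴ gives T ∝ (L/R²)^(1/4), so
T_t/T_c = (4.00 / 8.00²)^(1/4) = (0.06250)^(1/4) = 0.5000.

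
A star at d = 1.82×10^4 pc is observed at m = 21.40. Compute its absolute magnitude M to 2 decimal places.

5.10

M = m − 5 log₁₀(d/10 pc) = 21.40 − 5 log₁₀(1.82×10^4/10)
  = 21.40 − 5 × 3.260 = 21.40 − 16.30 = 5.10.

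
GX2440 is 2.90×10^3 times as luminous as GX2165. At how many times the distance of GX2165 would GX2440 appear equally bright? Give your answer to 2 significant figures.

Equal flux requires L_GX2440/d_GX2440² = L_GX2165/d_GX2165², so d_GX2440/d_GX2165 = √(L_GX2440/L_GX2165)
= √(2.90×10^3) = 53.85.

54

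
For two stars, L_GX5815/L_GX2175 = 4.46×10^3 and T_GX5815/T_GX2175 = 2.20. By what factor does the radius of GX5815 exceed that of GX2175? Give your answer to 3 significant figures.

13.8

L ∝ R²T⁴ gives R ∝ √L / T², so
R_GX5815/R_GX2175 = √(4.46×10^3) / (2.20)² = 66.78 / 4.840 = 13.80.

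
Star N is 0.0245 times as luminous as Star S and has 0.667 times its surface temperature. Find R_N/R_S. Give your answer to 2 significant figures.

L ∝ R²T⁴ gives R ∝ √L / T², so
R_N/R_S = √(0.0245) / (0.667)² = 0.1565 / 0.4449 = 0.3518.

0.35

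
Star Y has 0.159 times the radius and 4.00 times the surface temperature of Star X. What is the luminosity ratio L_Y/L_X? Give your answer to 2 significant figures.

From the Stefan–Boltzmann law, L ∝ R²T⁴, so
L_Y/L_X = (R_Y/R_X)² (T_Y/T_X)⁴ = (0.159)² × (4.00)⁴ = 0.02528 × 256.0 = 6.472.

6.5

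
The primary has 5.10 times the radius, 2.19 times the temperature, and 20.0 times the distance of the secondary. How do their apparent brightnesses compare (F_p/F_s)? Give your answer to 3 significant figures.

1.50

L_p/L_s = (R_p/R_s)²(T_p/T_s)⁴ = (5.10)² × (2.19)⁴ = 598.3.
F_p/F_s = (L_p/L_s)/(d_p/d_s)² = 598.3 / (20.0)² = 1.496.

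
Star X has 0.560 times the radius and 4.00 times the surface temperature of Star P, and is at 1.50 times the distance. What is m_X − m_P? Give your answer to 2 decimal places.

L_X/L_P = (0.560)²(4.00)⁴ = 80.28.
F_X/F_P = (L_X/L_P)/(d_X/d_P)² = 80.28/2.250 = 35.68.
m_X − m_P = −2.5 log₁₀(35.68) = -3.88.

-3.88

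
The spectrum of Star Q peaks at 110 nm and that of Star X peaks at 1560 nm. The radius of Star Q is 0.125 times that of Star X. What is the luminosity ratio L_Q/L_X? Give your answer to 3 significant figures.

Wien's law gives T ∝ 1/λ_max, so T_Q/T_X = λ_X/λ_Q = 1560/110 = 14.18.
Then L ∝ R²T⁴ gives L_Q/L_X = (0.125)² × (14.18)⁴ = 0.01562 × 4.045×10^4 = 632.0.

632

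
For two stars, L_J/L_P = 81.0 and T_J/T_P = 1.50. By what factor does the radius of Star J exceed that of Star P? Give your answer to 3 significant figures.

4.00

L ∝ R²T⁴ gives R ∝ √L / T², so
R_J/R_P = √(81.0) / (1.50)² = 9.000 / 2.250 = 4.000.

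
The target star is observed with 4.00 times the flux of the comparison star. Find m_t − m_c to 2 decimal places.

m_t − m_c = −2.5 log₁₀(F_t/F_c) = −2.5 log₁₀(4.00) = −2.5 × (0.602) = -1.505.

-1.51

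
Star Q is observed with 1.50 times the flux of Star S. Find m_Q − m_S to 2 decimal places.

-0.44

m_Q − m_S = −2.5 log₁₀(F_Q/F_S) = −2.5 log₁₀(1.50) = −2.5 × (0.176) = -0.440.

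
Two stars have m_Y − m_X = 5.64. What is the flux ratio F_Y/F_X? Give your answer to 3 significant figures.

0.00555

F_Y/F_X = 10^(−(m_Y − m_X)/2.5) = 10^(-5.64/2.5) = 10^-2.256 = 0.005546.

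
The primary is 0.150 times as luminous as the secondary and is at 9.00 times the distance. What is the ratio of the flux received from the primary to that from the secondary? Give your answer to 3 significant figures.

0.00185

F = L/(4πd²), so F_p/F_s = (L_p/L_s) / (d_p/d_s)²
= 0.150 / (9.00)² = 0.150 / 81.00 = 0.001852.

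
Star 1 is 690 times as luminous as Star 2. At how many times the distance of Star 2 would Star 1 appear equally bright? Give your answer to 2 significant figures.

26

Equal flux requires L_1/d_1² = L_2/d_2², so d_1/d_2 = √(L_1/L_2)
= √(690) = 26.27.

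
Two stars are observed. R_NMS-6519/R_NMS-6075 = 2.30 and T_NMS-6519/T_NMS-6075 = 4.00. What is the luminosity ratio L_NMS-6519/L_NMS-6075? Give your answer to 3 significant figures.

From the Stefan–Boltzmann law, L ∝ R²T⁴, so
L_NMS-6519/L_NMS-6075 = (R_NMS-6519/R_NMS-6075)² (T_NMS-6519/T_NMS-6075)⁴ = (2.30)² × (4.00)⁴ = 5.290 × 256.0 = 1354.

1.35×10^3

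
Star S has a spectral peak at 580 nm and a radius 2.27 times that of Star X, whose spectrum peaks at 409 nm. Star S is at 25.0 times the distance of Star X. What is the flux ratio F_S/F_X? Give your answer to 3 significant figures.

Wien's law: T_S/T_X = λ_X/λ_S = 409/580 = 0.7052.
L_S/L_X = (R_S/R_X)²(T_S/T_X)⁴ = (2.27)²(0.7052)⁴ = 1.274.
F_S/F_X = (L_S/L_X)/(d_S/d_X)² = 1.274/(25.0)² = 0.002039.

0.00204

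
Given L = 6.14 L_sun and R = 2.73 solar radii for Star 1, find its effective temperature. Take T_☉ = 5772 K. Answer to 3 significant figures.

5.50×10^3 K

T/T_☉ = (L/L_☉)^(1/4) / (R/R_☉)^(1/2)
T = 5772 × (6.14)^(1/4) / √(2.73) = 5772 × 1.574 / 1.652 = 5499 K.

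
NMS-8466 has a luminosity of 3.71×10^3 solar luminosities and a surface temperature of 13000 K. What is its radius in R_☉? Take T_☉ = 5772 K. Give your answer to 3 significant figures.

12.0 R_☉

R/R_☉ = √(L/L_☉) / (T/T_☉)² = √(3.71×10^3) / (2.252)²
       = 60.91 / 5.073 = 12.01.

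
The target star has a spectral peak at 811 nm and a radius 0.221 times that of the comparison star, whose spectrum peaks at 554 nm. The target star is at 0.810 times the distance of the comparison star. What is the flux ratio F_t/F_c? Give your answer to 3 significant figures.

Wien's law: T_t/T_c = λ_c/λ_t = 554/811 = 0.6831.
L_t/L_c = (R_t/R_c)²(T_t/T_c)⁴ = (0.221)²(0.6831)⁴ = 0.01064.
F_t/F_c = (L_t/L_c)/(d_t/d_c)² = 0.01064/(0.810)² = 0.01621.

0.0162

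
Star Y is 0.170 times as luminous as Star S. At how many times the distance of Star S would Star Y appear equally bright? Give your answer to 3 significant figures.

0.412

Equal flux requires L_Y/d_Y² = L_S/d_S², so d_Y/d_S = √(L_Y/L_S)
= √(0.170) = 0.4123.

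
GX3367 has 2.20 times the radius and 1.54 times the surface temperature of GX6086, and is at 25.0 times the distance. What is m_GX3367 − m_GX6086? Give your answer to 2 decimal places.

L_GX3367/L_GX6086 = (2.20)²(1.54)⁴ = 27.22.
F_GX3367/F_GX6086 = (L_GX3367/L_GX6086)/(d_GX3367/d_GX6086)² = 27.22/625.0 = 0.04356.
m_GX3367 − m_GX6086 = −2.5 log₁₀(0.04356) = 3.40.

3.40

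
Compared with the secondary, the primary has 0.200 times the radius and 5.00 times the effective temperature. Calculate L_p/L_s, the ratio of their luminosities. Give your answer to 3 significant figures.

25.0

From the Stefan–Boltzmann law, L ∝ R²T⁴, so
L_p/L_s = (R_p/R_s)² (T_p/T_s)⁴ = (0.200)² × (5.00)⁴ = 0.04000 × 625.0 = 25.00.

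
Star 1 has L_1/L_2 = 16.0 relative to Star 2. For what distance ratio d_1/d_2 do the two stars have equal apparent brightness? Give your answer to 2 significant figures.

Equal flux requires L_1/d_1² = L_2/d_2², so d_1/d_2 = √(L_1/L_2)
= √(16.0) = 4.000.

4.0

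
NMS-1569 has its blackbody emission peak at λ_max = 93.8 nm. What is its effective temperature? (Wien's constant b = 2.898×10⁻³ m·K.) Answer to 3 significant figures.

3.09×10^4 K

T = b/λ_max = 2.898×10⁻³ / (93.8×10⁻⁹) = 3.090×10^4 K.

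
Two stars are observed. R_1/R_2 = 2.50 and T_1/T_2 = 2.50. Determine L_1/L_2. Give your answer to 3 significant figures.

From the Stefan–Boltzmann law, L ∝ R²T⁴, so
L_1/L_2 = (R_1/R_2)² (T_1/T_2)⁴ = (2.50)² × (2.50)⁴ = 6.250 × 39.06 = 244.1.

244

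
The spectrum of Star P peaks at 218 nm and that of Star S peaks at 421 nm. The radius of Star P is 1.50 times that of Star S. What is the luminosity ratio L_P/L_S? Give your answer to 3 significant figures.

31.3

Wien's law gives T ∝ 1/λ_max, so T_P/T_S = λ_S/λ_P = 421/218 = 1.931.
Then L ∝ R²T⁴ gives L_P/L_S = (1.50)² × (1.931)⁴ = 2.250 × 13.91 = 31.30.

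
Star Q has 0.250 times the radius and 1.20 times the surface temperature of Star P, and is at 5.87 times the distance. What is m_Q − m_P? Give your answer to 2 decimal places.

6.06

L_Q/L_P = (0.250)²(1.20)⁴ = 0.1296.
F_Q/F_P = (L_Q/L_P)/(d_Q/d_P)² = 0.1296/34.46 = 0.003761.
m_Q − m_P = −2.5 log₁₀(0.003761) = 6.06.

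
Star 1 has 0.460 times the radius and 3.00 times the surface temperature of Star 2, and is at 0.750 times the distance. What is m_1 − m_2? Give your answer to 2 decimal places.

L_1/L_2 = (0.460)²(3.00)⁴ = 17.14.
F_1/F_2 = (L_1/L_2)/(d_1/d_2)² = 17.14/0.5625 = 30.47.
m_1 − m_2 = −2.5 log₁₀(30.47) = -3.71.

-3.71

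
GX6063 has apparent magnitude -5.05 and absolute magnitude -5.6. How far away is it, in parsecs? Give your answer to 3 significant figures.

12.9 pc

m − M = 5 log₁₀(d/10 pc)
-5.05 − (-5.6) = 0.55 = 5 log₁₀(d/10)
d = 10 × 10^(0.55/5) = 10 × 10^0.110 = 12.88 pc.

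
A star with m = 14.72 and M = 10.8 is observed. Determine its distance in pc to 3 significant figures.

m − M = 5 log₁₀(d/10 pc)
14.72 − (10.8) = 3.92 = 5 log₁₀(d/10)
d = 10 × 10^(3.92/5) = 10 × 10^0.784 = 60.81 pc.

60.8 pc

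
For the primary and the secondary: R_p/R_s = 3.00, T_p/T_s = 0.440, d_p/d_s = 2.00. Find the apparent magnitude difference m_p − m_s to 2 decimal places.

2.69

L_p/L_s = (3.00)²(0.440)⁴ = 0.3373.
F_p/F_s = (L_p/L_s)/(d_p/d_s)² = 0.3373/4.000 = 0.08433.
m_p − m_s = −2.5 log₁₀(0.08433) = 2.69.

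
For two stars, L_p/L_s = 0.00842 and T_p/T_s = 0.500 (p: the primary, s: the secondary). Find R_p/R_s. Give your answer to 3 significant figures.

0.367

L ∝ R²T⁴ gives R ∝ √L / T², so
R_p/R_s = √(0.00842) / (0.500)² = 0.09176 / 0.2500 = 0.3670.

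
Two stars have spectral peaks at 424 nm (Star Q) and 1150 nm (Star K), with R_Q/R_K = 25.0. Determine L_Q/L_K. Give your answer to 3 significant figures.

3.38×10^4

Wien's law gives T ∝ 1/λ_max, so T_Q/T_K = λ_K/λ_Q = 1150/424 = 2.712.
Then L ∝ R²T⁴ gives L_Q/L_K = (25.0)² × (2.712)⁴ = 625.0 × 54.12 = 3.382×10^4.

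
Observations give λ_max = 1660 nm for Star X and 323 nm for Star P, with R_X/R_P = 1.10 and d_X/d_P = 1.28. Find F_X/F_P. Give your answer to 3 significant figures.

Wien's law: T_X/T_P = λ_P/λ_X = 323/1660 = 0.1946.
L_X/L_P = (R_X/R_P)²(T_X/T_P)⁴ = (1.10)²(0.1946)⁴ = 0.001734.
F_X/F_P = (L_X/L_P)/(d_X/d_P)² = 0.001734/(1.28)² = 0.001059.

0.00106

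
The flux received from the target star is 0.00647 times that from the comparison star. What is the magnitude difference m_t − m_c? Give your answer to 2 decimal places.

5.47

m_t − m_c = −2.5 log₁₀(F_t/F_c) = −2.5 log₁₀(0.00647) = −2.5 × (-2.189) = 5.473.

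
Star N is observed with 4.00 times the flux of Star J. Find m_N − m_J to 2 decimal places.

-1.51

m_N − m_J = −2.5 log₁₀(F_N/F_J) = −2.5 log₁₀(4.00) = −2.5 × (0.602) = -1.505.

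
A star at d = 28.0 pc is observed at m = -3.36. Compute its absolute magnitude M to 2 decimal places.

M = m − 5 log₁₀(d/10 pc) = -3.36 − 5 log₁₀(28.0/10)
  = -3.36 − 5 × 0.447 = -3.36 − 2.24 = -5.60.

-5.60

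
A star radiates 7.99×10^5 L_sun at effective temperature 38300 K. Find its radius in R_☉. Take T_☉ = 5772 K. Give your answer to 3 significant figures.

R/R_☉ = √(L/L_☉) / (T/T_☉)² = √(7.99×10^5) / (6.635)²
       = 893.9 / 44.03 = 20.30.

20.3 R_☉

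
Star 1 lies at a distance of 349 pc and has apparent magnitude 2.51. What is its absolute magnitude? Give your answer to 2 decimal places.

M = m − 5 log₁₀(d/10 pc) = 2.51 − 5 log₁₀(349/10)
  = 2.51 − 5 × 1.543 = 2.51 − 7.71 = -5.20.

-5.20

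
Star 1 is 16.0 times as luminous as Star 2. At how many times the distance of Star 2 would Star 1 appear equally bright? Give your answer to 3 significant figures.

Equal flux requires L_1/d_1² = L_2/d_2², so d_1/d_2 = √(L_1/L_2)
= √(16.0) = 4.000.

4.00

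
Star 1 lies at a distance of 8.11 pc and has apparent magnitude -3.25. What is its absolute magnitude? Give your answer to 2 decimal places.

M = m − 5 log₁₀(d/10 pc) = -3.25 − 5 log₁₀(8.11/10)
  = -3.25 − 5 × -0.091 = -3.25 − -0.45 = -2.80.

-2.80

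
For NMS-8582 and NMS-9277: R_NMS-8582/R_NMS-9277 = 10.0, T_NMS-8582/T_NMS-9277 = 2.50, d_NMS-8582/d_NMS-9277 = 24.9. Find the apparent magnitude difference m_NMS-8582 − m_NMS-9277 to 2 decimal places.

L_NMS-8582/L_NMS-9277 = (10.0)²(2.50)⁴ = 3906.
F_NMS-8582/F_NMS-9277 = (L_NMS-8582/L_NMS-9277)/(d_NMS-8582/d_NMS-9277)² = 3906/620.0 = 6.300.
m_NMS-8582 − m_NMS-9277 = −2.5 log₁₀(6.300) = -2.00.

-2.00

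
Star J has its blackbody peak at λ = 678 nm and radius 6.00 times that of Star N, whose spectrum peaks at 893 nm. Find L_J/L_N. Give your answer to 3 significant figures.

108

Wien's law gives T ∝ 1/λ_max, so T_J/T_N = λ_N/λ_J = 893/678 = 1.317.
Then L ∝ R²T⁴ gives L_J/L_N = (6.00)² × (1.317)⁴ = 36.00 × 3.009 = 108.3.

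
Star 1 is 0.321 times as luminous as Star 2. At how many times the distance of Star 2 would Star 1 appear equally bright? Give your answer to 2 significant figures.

Equal flux requires L_1/d_1² = L_2/d_2², so d_1/d_2 = √(L_1/L_2)
= √(0.321) = 0.5666.

0.57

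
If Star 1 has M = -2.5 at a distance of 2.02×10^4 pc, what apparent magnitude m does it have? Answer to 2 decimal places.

14.03

m = M + 5 log₁₀(d/10 pc) = -2.5 + 5 log₁₀(2.02×10^4/10)
  = -2.5 + 5 × 3.305 = -2.5 + 16.53 = 14.03.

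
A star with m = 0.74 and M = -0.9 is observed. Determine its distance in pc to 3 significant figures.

m − M = 5 log₁₀(d/10 pc)
0.74 − (-0.9) = 1.64 = 5 log₁₀(d/10)
d = 10 × 10^(1.64/5) = 10 × 10^0.328 = 21.28 pc.

21.3 pc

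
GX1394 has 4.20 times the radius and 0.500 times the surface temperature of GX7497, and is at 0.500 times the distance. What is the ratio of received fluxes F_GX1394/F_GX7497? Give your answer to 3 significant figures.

L_GX1394/L_GX7497 = (R_GX1394/R_GX7497)²(T_GX1394/T_GX7497)⁴ = (4.20)² × (0.500)⁴ = 1.103.
F_GX1394/F_GX7497 = (L_GX1394/L_GX7497)/(d_GX1394/d_GX7497)² = 1.103 / (0.500)² = 4.410.

4.41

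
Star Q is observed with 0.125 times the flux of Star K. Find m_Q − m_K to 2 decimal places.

2.26

m_Q − m_K = −2.5 log₁₀(F_Q/F_K) = −2.5 log₁₀(0.125) = −2.5 × (-0.903) = 2.258.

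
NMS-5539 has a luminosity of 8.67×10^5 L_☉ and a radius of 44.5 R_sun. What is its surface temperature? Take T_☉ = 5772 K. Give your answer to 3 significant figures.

2.64×10^4 K

T/T_☉ = (L/L_☉)^(1/4) / (R/R_☉)^(1/2)
T = 5772 × (8.67×10^5)^(1/4) / √(44.5) = 5772 × 30.51 / 6.671 = 2.640×10^4 K.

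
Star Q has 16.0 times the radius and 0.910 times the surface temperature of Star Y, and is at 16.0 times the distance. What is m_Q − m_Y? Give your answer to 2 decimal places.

L_Q/L_Y = (16.0)²(0.910)⁴ = 175.6.
F_Q/F_Y = (L_Q/L_Y)/(d_Q/d_Y)² = 175.6/256.0 = 0.6857.
m_Q − m_Y = −2.5 log₁₀(0.6857) = 0.41.

0.41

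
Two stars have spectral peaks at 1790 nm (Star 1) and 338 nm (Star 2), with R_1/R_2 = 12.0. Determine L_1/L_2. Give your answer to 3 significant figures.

Wien's law gives T ∝ 1/λ_max, so T_1/T_2 = λ_2/λ_1 = 338/1790 = 0.1888.
Then L ∝ R²T⁴ gives L_1/L_2 = (12.0)² × (0.1888)⁴ = 144.0 × 0.001271 = 0.1831.

0.183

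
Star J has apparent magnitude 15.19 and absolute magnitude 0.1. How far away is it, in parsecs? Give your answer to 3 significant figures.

m − M = 5 log₁₀(d/10 pc)
15.19 − (0.1) = 15.09 = 5 log₁₀(d/10)
d = 10 × 10^(15.09/5) = 10 × 10^3.018 = 1.042×10^4 pc.

1.04×10^4 pc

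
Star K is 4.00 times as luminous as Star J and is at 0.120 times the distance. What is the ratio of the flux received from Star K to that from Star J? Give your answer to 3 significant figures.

F = L/(4πd²), so F_K/F_J = (L_K/L_J) / (d_K/d_J)²
= 4.00 / (0.120)² = 4.00 / 0.01440 = 277.8.

278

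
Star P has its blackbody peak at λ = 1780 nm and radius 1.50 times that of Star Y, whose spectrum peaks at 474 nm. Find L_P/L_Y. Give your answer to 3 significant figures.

Wien's law gives T ∝ 1/λ_max, so T_P/T_Y = λ_Y/λ_P = 474/1780 = 0.2663.
Then L ∝ R²T⁴ gives L_P/L_Y = (1.50)² × (0.2663)⁴ = 2.250 × 0.005028 = 0.01131.

0.0113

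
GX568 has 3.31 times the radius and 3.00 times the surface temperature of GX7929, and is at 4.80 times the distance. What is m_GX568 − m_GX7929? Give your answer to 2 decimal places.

-3.96

L_GX568/L_GX7929 = (3.31)²(3.00)⁴ = 887.4.
F_GX568/F_GX7929 = (L_GX568/L_GX7929)/(d_GX568/d_GX7929)² = 887.4/23.04 = 38.52.
m_GX568 − m_GX7929 = −2.5 log₁₀(38.52) = -3.96.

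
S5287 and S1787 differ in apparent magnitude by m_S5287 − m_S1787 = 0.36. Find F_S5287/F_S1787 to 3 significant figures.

F_S5287/F_S1787 = 10^(−(m_S5287 − m_S1787)/2.5) = 10^(-0.36/2.5) = 10^-0.144 = 0.7178.

0.718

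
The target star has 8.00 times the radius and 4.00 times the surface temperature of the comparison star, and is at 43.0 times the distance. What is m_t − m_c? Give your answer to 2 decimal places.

L_t/L_c = (8.00)²(4.00)⁴ = 1.638×10^4.
F_t/F_c = (L_t/L_c)/(d_t/d_c)² = 1.638×10^4/1849 = 8.861.
m_t − m_c = −2.5 log₁₀(8.861) = -2.37.

-2.37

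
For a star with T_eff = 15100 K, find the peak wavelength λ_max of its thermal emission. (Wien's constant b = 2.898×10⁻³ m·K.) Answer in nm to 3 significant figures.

192 nm

λ_max = b/T = 2.898×10⁻³ / 15100 = 1.92×10^-7 m = 191.9 nm.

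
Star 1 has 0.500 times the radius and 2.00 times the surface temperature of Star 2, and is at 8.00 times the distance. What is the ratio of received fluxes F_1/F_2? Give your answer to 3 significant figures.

0.0625

L_1/L_2 = (R_1/R_2)²(T_1/T_2)⁴ = (0.500)² × (2.00)⁴ = 4.000.
F_1/F_2 = (L_1/L_2)/(d_1/d_2)² = 4.000 / (8.00)² = 0.06250.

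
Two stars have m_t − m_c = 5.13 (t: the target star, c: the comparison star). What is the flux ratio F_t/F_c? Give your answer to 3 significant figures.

0.00887

F_t/F_c = 10^(−(m_t − m_c)/2.5) = 10^(-5.13/2.5) = 10^-2.052 = 0.008872.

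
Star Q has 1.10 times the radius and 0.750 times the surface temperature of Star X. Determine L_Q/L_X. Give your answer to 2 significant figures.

From the Stefan–Boltzmann law, L ∝ R²T⁴, so
L_Q/L_X = (R_Q/R_X)² (T_Q/T_X)⁴ = (1.10)² × (0.750)⁴ = 1.210 × 0.3164 = 0.3829.

0.38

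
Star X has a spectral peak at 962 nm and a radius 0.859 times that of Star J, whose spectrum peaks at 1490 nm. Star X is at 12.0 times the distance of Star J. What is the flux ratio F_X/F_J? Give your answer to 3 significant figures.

Wien's law: T_X/T_J = λ_J/λ_X = 1490/962 = 1.549.
L_X/L_J = (R_X/R_J)²(T_X/T_J)⁴ = (0.859)²(1.549)⁴ = 4.246.
F_X/F_J = (L_X/L_J)/(d_X/d_J)² = 4.246/(12.0)² = 0.02949.

0.0295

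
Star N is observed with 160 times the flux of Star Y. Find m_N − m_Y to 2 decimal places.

m_N − m_Y = −2.5 log₁₀(F_N/F_Y) = −2.5 log₁₀(160) = −2.5 × (2.204) = -5.510.

-5.51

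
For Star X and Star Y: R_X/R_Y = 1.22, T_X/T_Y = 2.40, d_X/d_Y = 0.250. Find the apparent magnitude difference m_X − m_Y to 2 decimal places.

L_X/L_Y = (1.22)²(2.40)⁴ = 49.38.
F_X/F_Y = (L_X/L_Y)/(d_X/d_Y)² = 49.38/0.06250 = 790.1.
m_X − m_Y = −2.5 log₁₀(790.1) = -7.24.

-7.24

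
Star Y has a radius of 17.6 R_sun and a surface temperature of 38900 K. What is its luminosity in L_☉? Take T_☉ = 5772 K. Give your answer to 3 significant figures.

L/L_☉ = (R/R_☉)² (T/T_☉)⁴ = (17.6)² × (38900/5772)⁴
       = 309.8 × (6.739)⁴ = 309.8 × 2063 = 6.390×10^5.

6.39×10^5 L_☉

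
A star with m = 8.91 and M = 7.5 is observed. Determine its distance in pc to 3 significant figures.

m − M = 5 log₁₀(d/10 pc)
8.91 − (7.5) = 1.41 = 5 log₁₀(d/10)
d = 10 × 10^(1.41/5) = 10 × 10^0.282 = 19.14 pc.

19.1 pc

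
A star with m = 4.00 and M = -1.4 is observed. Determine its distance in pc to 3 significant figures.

m − M = 5 log₁₀(d/10 pc)
4.00 − (-1.4) = 5.40 = 5 log₁₀(d/10)
d = 10 × 10^(5.40/5) = 10 × 10^1.080 = 120.2 pc.

120 pc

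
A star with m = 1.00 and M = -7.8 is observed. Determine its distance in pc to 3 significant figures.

m − M = 5 log₁₀(d/10 pc)
1.00 − (-7.8) = 8.80 = 5 log₁₀(d/10)
d = 10 × 10^(8.80/5) = 10 × 10^1.760 = 575.4 pc.

575 pc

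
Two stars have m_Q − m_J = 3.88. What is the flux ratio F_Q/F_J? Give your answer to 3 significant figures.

F_Q/F_J = 10^(−(m_Q − m_J)/2.5) = 10^(-3.88/2.5) = 10^-1.552 = 0.02805.

0.0281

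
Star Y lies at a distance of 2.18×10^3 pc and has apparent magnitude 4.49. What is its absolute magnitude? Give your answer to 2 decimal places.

-7.20

M = m − 5 log₁₀(d/10 pc) = 4.49 − 5 log₁₀(2.18×10^3/10)
  = 4.49 − 5 × 2.338 = 4.49 − 11.69 = -7.20.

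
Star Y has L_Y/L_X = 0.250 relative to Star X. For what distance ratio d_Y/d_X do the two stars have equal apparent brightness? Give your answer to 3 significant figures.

Equal flux requires L_Y/d_Y² = L_X/d_X², so d_Y/d_X = √(L_Y/L_X)
= √(0.250) = 0.5000.

0.500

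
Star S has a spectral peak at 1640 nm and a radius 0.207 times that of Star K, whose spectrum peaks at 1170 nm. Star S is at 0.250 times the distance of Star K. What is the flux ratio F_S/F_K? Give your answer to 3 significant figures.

0.178

Wien's law: T_S/T_K = λ_K/λ_S = 1170/1640 = 0.7134.
L_S/L_K = (R_S/R_K)²(T_S/T_K)⁴ = (0.207)²(0.7134)⁴ = 0.01110.
F_S/F_K = (L_S/L_K)/(d_S/d_K)² = 0.01110/(0.250)² = 0.1776.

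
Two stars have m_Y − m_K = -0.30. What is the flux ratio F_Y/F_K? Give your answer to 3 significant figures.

1.32

F_Y/F_K = 10^(−(m_Y − m_K)/2.5) = 10^(0.30/2.5) = 10^0.120 = 1.318.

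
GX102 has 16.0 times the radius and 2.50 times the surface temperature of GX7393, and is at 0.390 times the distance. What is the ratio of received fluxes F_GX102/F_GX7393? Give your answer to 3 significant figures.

6.57×10^4

L_GX102/L_GX7393 = (R_GX102/R_GX7393)²(T_GX102/T_GX7393)⁴ = (16.0)² × (2.50)⁴ = 1.000×10^4.
F_GX102/F_GX7393 = (L_GX102/L_GX7393)/(d_GX102/d_GX7393)² = 1.000×10^4 / (0.390)² = 6.575×10^4.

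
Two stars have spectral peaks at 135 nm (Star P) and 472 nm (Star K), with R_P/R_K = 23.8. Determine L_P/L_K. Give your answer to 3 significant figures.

8.46×10^4

Wien's law gives T ∝ 1/λ_max, so T_P/T_K = λ_K/λ_P = 472/135 = 3.496.
Then L ∝ R²T⁴ gives L_P/L_K = (23.8)² × (3.496)⁴ = 566.4 × 149.4 = 8.464×10^4.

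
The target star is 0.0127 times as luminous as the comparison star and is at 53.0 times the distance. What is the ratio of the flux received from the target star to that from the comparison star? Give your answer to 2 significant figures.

4.5×10^-6

F = L/(4πd²), so F_t/F_c = (L_t/L_c) / (d_t/d_c)²
= 0.0127 / (53.0)² = 0.0127 / 2809 = 4.521×10^-6.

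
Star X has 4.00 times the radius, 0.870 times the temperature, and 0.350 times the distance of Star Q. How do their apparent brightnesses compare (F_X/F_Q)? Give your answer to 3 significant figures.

L_X/L_Q = (R_X/R_Q)²(T_X/T_Q)⁴ = (4.00)² × (0.870)⁴ = 9.166.
F_X/F_Q = (L_X/L_Q)/(d_X/d_Q)² = 9.166 / (0.350)² = 74.83.

74.8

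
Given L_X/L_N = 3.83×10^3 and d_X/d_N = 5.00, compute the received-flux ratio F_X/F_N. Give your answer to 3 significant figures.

153

F = L/(4πd²), so F_X/F_N = (L_X/L_N) / (d_X/d_N)²
= 3.83×10^3 / (5.00)² = 3.83×10^3 / 25.00 = 153.2.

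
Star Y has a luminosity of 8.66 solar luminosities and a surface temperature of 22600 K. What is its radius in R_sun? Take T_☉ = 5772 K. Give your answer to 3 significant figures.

0.192 R_sun

R/R_☉ = √(L/L_☉) / (T/T_☉)² = √(8.66) / (3.915)²
       = 2.943 / 15.33 = 0.1920.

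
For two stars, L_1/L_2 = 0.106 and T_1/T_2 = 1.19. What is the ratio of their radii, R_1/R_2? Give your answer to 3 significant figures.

L ∝ R²T⁴ gives R ∝ √L / T², so
R_1/R_2 = √(0.106) / (1.19)² = 0.3256 / 1.416 = 0.2299.

0.230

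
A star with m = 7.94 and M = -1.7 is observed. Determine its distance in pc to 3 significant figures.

m − M = 5 log₁₀(d/10 pc)
7.94 − (-1.7) = 9.64 = 5 log₁₀(d/10)
d = 10 × 10^(9.64/5) = 10 × 10^1.928 = 847.2 pc.

847 pc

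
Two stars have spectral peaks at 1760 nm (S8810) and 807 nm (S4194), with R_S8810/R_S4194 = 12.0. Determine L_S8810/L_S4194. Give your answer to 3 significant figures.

6.37

Wien's law gives T ∝ 1/λ_max, so T_S8810/T_S4194 = λ_S4194/λ_S8810 = 807/1760 = 0.4585.
Then L ∝ R²T⁴ gives L_S8810/L_S4194 = (12.0)² × (0.4585)⁴ = 144.0 × 0.04420 = 6.365.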